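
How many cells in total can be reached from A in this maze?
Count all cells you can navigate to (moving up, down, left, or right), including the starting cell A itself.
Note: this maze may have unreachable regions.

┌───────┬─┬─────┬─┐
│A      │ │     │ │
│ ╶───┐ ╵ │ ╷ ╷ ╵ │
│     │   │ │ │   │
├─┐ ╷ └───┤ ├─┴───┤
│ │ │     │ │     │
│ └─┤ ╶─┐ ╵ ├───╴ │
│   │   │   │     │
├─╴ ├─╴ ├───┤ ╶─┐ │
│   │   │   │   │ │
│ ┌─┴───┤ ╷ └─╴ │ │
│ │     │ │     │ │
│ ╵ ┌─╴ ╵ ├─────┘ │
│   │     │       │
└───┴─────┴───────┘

Using BFS/flood-fill to find all reachable cells from A:
Maze size: 7 × 9 = 63 total cells
34 cell(s) are walled off and cannot be reached from A.
Reachable cells: 29

Reachable region (· marks reachable cells):

┌───────┬─┬─────┬─┐
│A · · ·│·│· · ·│·│
│ ╶───┐ ╵ │ ╷ ╷ ╵ │
│· · ·│· ·│·│·│· ·│
├─┐ ╷ └───┤ ├─┴───┤
│ │·│· · ·│·│     │
│ └─┤ ╶─┐ ╵ ├───╴ │
│   │· ·│· ·│     │
├─╴ ├─╴ ├───┤ ╶─┐ │
│   │· ·│   │   │ │
│ ┌─┴───┤ ╷ └─╴ │ │
│ │     │ │     │ │
│ ╵ ┌─╴ ╵ ├─────┘ │
│   │     │       │
└───┴─────┴───────┘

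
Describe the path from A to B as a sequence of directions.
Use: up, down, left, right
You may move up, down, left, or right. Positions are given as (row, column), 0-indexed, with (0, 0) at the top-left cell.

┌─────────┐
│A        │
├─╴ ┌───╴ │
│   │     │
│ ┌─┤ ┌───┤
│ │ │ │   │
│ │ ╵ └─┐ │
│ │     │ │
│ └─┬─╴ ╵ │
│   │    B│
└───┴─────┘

Finding the path and converting it to directions:
Path through cells: (0,0) → (0,1) → (0,2) → (0,3) → (0,4) → (1,4) → (1,3) → (1,2) → (2,2) → (3,2) → (3,3) → (4,3) → (4,4)
Directions: right, right, right, right, down, left, left, down, down, right, down, right

Solution:

┌─────────┐
│A → → → ↓│
├─╴ ┌───╴ │
│   │↓ ← ↲│
│ ┌─┤ ┌───┤
│ │ │↓│   │
│ │ ╵ └─┐ │
│ │  ↳ ↓│ │
│ └─┬─╴ ╵ │
│   │  ↳ B│
└───┴─────┘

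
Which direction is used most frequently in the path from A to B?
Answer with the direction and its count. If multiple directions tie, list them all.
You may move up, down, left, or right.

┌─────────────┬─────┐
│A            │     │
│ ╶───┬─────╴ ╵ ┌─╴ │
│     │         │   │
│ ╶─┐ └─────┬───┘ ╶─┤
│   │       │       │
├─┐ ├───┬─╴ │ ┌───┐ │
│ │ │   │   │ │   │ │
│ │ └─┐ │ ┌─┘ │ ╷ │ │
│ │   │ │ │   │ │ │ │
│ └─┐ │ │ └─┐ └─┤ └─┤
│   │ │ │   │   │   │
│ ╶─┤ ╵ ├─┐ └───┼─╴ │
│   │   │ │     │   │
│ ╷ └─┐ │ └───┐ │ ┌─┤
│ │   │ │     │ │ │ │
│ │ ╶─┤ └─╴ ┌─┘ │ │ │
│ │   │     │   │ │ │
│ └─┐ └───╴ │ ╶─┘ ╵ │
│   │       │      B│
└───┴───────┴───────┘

Directions: down, right, right, down, right, right, right, down, left, down, down, right, down, right, right, down, down, left, down, right, right, right
Counts: {'down': 9, 'right': 11, 'left': 2}
Most common: right (11 times)

Solution:

┌─────────────┬─────┐
│A            │     │
│ ╶───┬─────╴ ╵ ┌─╴ │
│↳ → ↓│         │   │
│ ╶─┐ └─────┬───┘ ╶─┤
│   │↳ → → ↓│       │
├─┐ ├───┬─╴ │ ┌───┐ │
│ │ │   │↓ ↲│ │   │ │
│ │ └─┐ │ ┌─┘ │ ╷ │ │
│ │   │ │↓│   │ │ │ │
│ └─┐ │ │ └─┐ └─┤ └─┤
│   │ │ │↳ ↓│   │   │
│ ╶─┤ ╵ ├─┐ └───┼─╴ │
│   │   │ │↳ → ↓│   │
│ ╷ └─┐ │ └───┐ │ ┌─┤
│ │   │ │     │↓│ │ │
│ │ ╶─┤ └─╴ ┌─┘ │ │ │
│ │   │     │↓ ↲│ │ │
│ └─┐ └───╴ │ ╶─┘ ╵ │
│   │       │↳ → → B│
└───┴───────┴───────┘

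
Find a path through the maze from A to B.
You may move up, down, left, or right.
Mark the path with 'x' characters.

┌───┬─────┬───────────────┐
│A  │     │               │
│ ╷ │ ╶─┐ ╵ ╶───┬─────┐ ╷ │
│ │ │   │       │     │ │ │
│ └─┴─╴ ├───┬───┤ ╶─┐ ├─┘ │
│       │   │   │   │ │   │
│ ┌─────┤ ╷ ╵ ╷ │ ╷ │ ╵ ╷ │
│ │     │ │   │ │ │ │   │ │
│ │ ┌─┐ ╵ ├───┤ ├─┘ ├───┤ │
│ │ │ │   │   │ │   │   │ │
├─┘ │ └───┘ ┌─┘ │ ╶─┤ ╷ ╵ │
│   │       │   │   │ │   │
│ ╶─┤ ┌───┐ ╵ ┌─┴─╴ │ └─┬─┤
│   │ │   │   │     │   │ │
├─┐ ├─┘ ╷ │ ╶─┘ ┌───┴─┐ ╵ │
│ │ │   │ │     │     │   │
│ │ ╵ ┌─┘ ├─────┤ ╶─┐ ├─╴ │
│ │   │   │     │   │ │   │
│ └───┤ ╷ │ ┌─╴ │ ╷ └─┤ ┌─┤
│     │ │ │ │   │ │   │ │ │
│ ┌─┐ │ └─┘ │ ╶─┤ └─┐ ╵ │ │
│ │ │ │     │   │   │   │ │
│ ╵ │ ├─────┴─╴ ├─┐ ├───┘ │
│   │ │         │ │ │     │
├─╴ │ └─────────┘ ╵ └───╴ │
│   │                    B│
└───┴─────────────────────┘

Finding the shortest path through the maze:
Path length: 50 steps
Directions: down → down → right → right → right → up → left → up → right → right → down → right → up → right → right → right → right → right → right → right → down → down → down → down → down → left → up → left → down → down → right → down → right → down → left → down → down → left → up → left → up → left → down → down → right → down → down → right → right → right

Solution:

┌───┬─────┬───────────────┐
│A  │x x x│x x x x x x x x│
│ ╷ │ ╶─┐ ╵ ╶───┬─────┐ ╷ │
│x│ │x x│x x    │     │ │x│
│ └─┴─╴ ├───┬───┤ ╶─┐ ├─┘ │
│x x x x│   │   │   │ │  x│
│ ┌─────┤ ╷ ╵ ╷ │ ╷ │ ╵ ╷ │
│ │     │ │   │ │ │ │   │x│
│ │ ┌─┐ ╵ ├───┤ ├─┘ ├───┤ │
│ │ │ │   │   │ │   │x x│x│
├─┘ │ └───┘ ┌─┘ │ ╶─┤ ╷ ╵ │
│   │       │   │   │x│x x│
│ ╶─┤ ┌───┐ ╵ ┌─┴─╴ │ └─┬─┤
│   │ │   │   │     │x x│ │
├─┐ ├─┘ ╷ │ ╶─┘ ┌───┴─┐ ╵ │
│ │ │   │ │     │     │x x│
│ │ ╵ ┌─┘ ├─────┤ ╶─┐ ├─╴ │
│ │   │   │     │x x│ │x x│
│ └───┤ ╷ │ ┌─╴ │ ╷ └─┤ ┌─┤
│     │ │ │ │   │x│x x│x│ │
│ ┌─┐ │ └─┘ │ ╶─┤ └─┐ ╵ │ │
│ │ │ │     │   │x x│x x│ │
│ ╵ │ ├─────┴─╴ ├─┐ ├───┘ │
│   │ │         │ │x│     │
├─╴ │ └─────────┘ ╵ └───╴ │
│   │              x x x B│
└───┴─────────────────────┘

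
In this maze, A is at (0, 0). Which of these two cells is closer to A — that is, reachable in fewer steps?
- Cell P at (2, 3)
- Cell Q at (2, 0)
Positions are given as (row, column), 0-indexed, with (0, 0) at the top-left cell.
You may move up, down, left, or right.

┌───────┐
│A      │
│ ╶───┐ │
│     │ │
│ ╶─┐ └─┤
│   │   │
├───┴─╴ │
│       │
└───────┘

Shortest path A → P at (2, 3): 5 steps
Shortest path A → Q at (2, 0): 2 steps

Q is closer (2 steps vs 5 steps).

Path to P:

┌───────┐
│A      │
│ ╶───┐ │
│↳ → ↓│ │
│ ╶─┐ └─┤
│   │↳ P│
├───┴─╴ │
│       │
└───────┘

Path to Q:

┌───────┐
│A      │
│ ╶───┐ │
│↓    │ │
│ ╶─┐ └─┤
│Q  │   │
├───┴─╴ │
│       │
└───────┘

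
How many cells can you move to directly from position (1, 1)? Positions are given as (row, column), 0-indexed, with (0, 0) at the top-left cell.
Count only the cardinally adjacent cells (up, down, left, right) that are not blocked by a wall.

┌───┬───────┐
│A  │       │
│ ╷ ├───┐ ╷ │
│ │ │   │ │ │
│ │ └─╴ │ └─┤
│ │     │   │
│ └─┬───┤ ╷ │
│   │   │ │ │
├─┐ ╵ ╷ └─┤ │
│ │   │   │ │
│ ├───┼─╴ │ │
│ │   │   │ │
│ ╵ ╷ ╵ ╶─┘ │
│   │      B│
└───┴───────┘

Checking passable neighbors of (1, 1):
Neighbors: (0, 1), (2, 1)
Count: 2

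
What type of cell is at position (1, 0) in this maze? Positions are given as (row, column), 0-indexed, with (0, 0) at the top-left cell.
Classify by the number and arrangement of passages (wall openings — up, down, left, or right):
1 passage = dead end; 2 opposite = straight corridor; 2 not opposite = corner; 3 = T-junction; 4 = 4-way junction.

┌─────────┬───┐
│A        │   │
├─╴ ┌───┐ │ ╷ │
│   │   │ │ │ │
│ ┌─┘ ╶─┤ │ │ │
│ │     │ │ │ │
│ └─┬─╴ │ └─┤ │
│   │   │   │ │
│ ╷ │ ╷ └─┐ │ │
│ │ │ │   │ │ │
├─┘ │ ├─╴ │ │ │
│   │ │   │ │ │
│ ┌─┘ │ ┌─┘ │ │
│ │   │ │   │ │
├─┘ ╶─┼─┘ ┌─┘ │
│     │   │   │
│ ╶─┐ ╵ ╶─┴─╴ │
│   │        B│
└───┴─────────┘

Checking cell at (1, 0):
Number of passages: 2
Cell type: corner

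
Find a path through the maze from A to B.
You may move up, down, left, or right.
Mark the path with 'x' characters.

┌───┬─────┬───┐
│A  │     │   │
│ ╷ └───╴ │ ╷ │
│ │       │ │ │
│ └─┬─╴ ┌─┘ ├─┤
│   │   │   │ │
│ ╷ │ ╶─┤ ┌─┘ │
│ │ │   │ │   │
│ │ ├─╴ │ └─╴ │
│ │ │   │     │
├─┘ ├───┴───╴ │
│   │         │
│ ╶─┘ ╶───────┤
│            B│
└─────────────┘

Finding the shortest path through the maze:
Path length: 14 steps
Directions: down → down → right → down → down → down → left → down → right → right → right → right → right → right

Solution:

┌───┬─────┬───┐
│A  │     │   │
│ ╷ └───╴ │ ╷ │
│x│       │ │ │
│ └─┬─╴ ┌─┘ ├─┤
│x x│   │   │ │
│ ╷ │ ╶─┤ ┌─┘ │
│ │x│   │ │   │
│ │ ├─╴ │ └─╴ │
│ │x│   │     │
├─┘ ├───┴───╴ │
│x x│         │
│ ╶─┘ ╶───────┤
│x x x x x x B│
└─────────────┘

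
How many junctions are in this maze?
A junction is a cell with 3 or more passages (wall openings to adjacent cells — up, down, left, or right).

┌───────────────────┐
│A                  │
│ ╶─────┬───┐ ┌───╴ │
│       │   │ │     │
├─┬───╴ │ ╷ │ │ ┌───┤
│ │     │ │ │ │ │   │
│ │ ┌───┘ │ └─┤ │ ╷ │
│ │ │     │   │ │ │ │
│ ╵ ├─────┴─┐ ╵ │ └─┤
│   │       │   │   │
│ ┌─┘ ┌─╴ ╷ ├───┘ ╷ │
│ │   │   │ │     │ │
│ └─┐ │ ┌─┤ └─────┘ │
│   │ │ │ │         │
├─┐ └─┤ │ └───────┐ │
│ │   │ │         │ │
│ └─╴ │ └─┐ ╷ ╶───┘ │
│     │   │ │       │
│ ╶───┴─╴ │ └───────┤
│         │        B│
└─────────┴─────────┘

Checking each cell for number of passages:

Junctions found (3+ passages):
  (0, 6): 3 passages
  (4, 0): 3 passages
  (4, 4): 3 passages
  (4, 8): 3 passages
  (5, 2): 3 passages
  (6, 9): 3 passages
  (7, 5): 3 passages
  (7, 6): 3 passages
  (8, 0): 3 passages
Total junctions: 9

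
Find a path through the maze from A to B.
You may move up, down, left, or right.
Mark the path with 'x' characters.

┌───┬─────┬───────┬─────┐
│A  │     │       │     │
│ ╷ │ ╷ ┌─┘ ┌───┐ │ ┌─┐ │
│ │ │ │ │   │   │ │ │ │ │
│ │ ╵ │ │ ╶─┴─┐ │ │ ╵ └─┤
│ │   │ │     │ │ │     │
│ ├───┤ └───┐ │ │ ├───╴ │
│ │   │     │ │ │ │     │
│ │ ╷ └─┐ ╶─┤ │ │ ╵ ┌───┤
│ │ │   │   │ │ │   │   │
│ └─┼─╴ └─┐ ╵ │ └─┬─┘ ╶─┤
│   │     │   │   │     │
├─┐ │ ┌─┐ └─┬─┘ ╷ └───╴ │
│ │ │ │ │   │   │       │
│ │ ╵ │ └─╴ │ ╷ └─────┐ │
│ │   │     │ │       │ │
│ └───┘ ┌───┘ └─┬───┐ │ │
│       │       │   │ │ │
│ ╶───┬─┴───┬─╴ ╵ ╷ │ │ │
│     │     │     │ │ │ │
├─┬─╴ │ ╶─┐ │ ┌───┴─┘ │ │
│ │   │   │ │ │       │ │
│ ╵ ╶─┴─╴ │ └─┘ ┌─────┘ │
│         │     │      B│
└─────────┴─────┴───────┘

Finding the shortest path through the maze:
Path length: 62 steps
Directions: down → down → down → down → down → right → down → down → right → up → up → right → right → down → right → down → left → left → down → left → left → left → down → right → right → down → left → down → right → right → right → up → left → up → right → right → down → down → right → right → up → right → right → right → up → up → up → left → left → left → up → up → right → down → right → right → right → down → down → down → down → down

Solution:

┌───┬─────┬───────┬─────┐
│A  │     │       │     │
│ ╷ │ ╷ ┌─┘ ┌───┐ │ ┌─┐ │
│x│ │ │ │   │   │ │ │ │ │
│ │ ╵ │ │ ╶─┴─┐ │ │ ╵ └─┤
│x│   │ │     │ │ │     │
│ ├───┤ └───┐ │ │ ├───╴ │
│x│   │     │ │ │ │     │
│ │ ╷ └─┐ ╶─┤ │ │ ╵ ┌───┤
│x│ │   │   │ │ │   │   │
│ └─┼─╴ └─┐ ╵ │ └─┬─┘ ╶─┤
│x x│x x x│   │x x│     │
├─┐ │ ┌─┐ └─┬─┘ ╷ └───╴ │
│ │x│x│ │x x│  x│x x x x│
│ │ ╵ │ └─╴ │ ╷ └─────┐ │
│ │x x│x x x│ │x x x x│x│
│ └───┘ ┌───┘ └─┬───┐ │ │
│x x x x│       │   │x│x│
│ ╶───┬─┴───┬─╴ ╵ ╷ │ │ │
│x x x│x x x│     │ │x│x│
├─┬─╴ │ ╶─┐ │ ┌───┴─┘ │ │
│ │x x│x x│x│ │x x x x│x│
│ ╵ ╶─┴─╴ │ └─┘ ┌─────┘ │
│  x x x x│x x x│      B│
└─────────┴─────┴───────┘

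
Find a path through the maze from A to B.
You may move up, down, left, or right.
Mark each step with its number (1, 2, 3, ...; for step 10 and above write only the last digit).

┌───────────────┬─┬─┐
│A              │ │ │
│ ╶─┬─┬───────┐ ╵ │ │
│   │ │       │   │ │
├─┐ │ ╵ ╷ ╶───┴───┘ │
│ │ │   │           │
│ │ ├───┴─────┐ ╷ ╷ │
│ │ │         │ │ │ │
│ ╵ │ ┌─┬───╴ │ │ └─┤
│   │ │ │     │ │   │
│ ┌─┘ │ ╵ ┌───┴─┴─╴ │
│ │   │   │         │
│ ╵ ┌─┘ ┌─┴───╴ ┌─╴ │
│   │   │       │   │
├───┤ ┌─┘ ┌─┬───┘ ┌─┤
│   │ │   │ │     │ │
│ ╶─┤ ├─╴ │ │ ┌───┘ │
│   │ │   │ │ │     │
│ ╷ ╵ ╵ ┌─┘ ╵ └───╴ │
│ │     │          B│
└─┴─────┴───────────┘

Finding the shortest path through the maze:
Path length: 48 steps
Directions: down → right → down → down → down → left → down → down → right → up → right → up → up → right → right → right → right → down → left → left → down → left → down → left → down → down → down → right → up → right → up → up → right → right → right → up → right → right → down → left → down → left → left → down → down → right → right → right

Solution:

┌───────────────┬─┬─┐
│A              │ │ │
│ ╶─┬─┬───────┐ ╵ │ │
│1 2│ │       │   │ │
├─┐ │ ╵ ╷ ╶───┴───┘ │
│ │3│   │           │
│ │ ├───┴─────┐ ╷ ╷ │
│ │4│3 4 5 6 7│ │ │ │
│ ╵ │ ┌─┬───╴ │ │ └─┤
│6 5│2│ │0 9 8│ │   │
│ ┌─┘ │ ╵ ┌───┴─┴─╴ │
│7│0 1│2 1│    6 7 8│
│ ╵ ┌─┘ ┌─┴───╴ ┌─╴ │
│8 9│4 3│2 3 4 5│0 9│
├───┤ ┌─┘ ┌─┬───┘ ┌─┤
│   │5│  1│ │3 2 1│ │
│ ╶─┤ ├─╴ │ │ ┌───┘ │
│   │6│9 0│ │4│     │
│ ╷ ╵ ╵ ┌─┘ ╵ └───╴ │
│ │  7 8│    5 6 7 B│
└─┴─────┴───────────┘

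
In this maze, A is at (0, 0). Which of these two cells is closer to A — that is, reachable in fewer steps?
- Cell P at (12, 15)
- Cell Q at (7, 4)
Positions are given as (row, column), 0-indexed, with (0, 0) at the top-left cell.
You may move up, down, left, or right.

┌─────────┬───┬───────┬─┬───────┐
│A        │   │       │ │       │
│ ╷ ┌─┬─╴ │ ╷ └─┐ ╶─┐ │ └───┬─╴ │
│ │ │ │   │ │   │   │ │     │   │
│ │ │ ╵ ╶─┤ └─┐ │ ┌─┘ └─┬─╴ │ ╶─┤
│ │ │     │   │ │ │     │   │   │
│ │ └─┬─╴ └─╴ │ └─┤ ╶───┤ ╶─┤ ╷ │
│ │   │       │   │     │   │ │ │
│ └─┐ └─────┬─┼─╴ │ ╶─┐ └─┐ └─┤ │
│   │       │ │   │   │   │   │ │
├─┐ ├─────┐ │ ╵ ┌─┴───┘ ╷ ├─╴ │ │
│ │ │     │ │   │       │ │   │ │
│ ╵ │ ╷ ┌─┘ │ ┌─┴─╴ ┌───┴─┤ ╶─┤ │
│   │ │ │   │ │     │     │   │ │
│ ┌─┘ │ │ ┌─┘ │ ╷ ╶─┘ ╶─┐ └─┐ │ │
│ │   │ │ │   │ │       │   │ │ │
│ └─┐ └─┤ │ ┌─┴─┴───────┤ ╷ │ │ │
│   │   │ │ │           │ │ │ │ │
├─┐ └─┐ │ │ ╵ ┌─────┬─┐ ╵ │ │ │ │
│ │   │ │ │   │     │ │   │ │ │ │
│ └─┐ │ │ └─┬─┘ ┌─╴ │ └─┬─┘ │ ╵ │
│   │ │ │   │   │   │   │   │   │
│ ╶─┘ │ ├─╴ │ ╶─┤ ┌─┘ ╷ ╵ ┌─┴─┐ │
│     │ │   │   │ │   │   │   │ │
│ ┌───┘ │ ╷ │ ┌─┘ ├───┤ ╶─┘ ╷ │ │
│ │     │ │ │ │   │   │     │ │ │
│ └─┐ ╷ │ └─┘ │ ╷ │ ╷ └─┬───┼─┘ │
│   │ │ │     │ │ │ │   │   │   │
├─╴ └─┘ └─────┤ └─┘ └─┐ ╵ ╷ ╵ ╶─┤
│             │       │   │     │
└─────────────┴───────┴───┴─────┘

Shortest path A → P at (12, 15): 53 steps
Shortest path A → Q at (7, 4): 13 steps

Q is closer (13 steps vs 53 steps).

Path to P:

┌─────────┬───┬───────┬─┬───────┐
│A ↓      │   │       │ │       │
│ ╷ ┌─┬─╴ │ ╷ └─┐ ╶─┐ │ └───┬─╴ │
│ │↓│ │   │ │   │   │ │     │   │
│ │ │ ╵ ╶─┤ └─┐ │ ┌─┘ └─┬─╴ │ ╶─┤
│ │↓│     │   │ │ │     │   │   │
│ │ └─┬─╴ └─╴ │ └─┤ ╶───┤ ╶─┤ ╷ │
│ │↳ ↓│       │   │     │   │ │ │
│ └─┐ └─────┬─┼─╴ │ ╶─┐ └─┐ └─┤ │
│   │↳ → → ↓│ │   │   │   │   │ │
├─┐ ├─────┐ │ ╵ ┌─┴───┘ ╷ ├─╴ │ │
│ │ │     │↓│   │       │ │   │ │
│ ╵ │ ╷ ┌─┘ │ ┌─┴─╴ ┌───┴─┤ ╶─┤ │
│   │ │ │↓ ↲│ │     │     │   │ │
│ ┌─┘ │ │ ┌─┘ │ ╷ ╶─┘ ╶─┐ └─┐ │ │
│ │   │ │↓│   │ │       │   │ │ │
│ └─┐ └─┤ │ ┌─┴─┴───────┤ ╷ │ │ │
│   │   │↓│ │           │ │ │ │ │
├─┐ └─┐ │ │ ╵ ┌─────┬─┐ ╵ │ │ │ │
│ │   │ │↓│   │↱ → ↓│ │   │ │ │ │
│ └─┐ │ │ └─┬─┘ ┌─╴ │ └─┬─┘ │ ╵ │
│   │ │ │↳ ↓│↱ ↑│↓ ↲│   │   │   │
│ ╶─┘ │ ├─╴ │ ╶─┤ ┌─┘ ╷ ╵ ┌─┴─┐ │
│     │ │↓ ↲│↑  │↓│   │   │   │ │
│ ┌───┘ │ ╷ │ ┌─┘ ├───┤ ╶─┘ ╷ │ │
│ │     │↓│ │↑│↓ ↲│↱ ↓│     │ │P│
│ └─┐ ╷ │ └─┘ │ ╷ │ ╷ └─┬───┼─┘ │
│   │ │ │↳ → ↑│↓│ │↑│↳ ↓│↱ ↓│↱ ↑│
├─╴ └─┘ └─────┤ └─┘ └─┐ ╵ ╷ ╵ ╶─┤
│             │↳ → ↑  │↳ ↑│↳ ↑  │
└─────────────┴───────┴───┴─────┘

Path to Q:

┌─────────┬───┬───────┬─┬───────┐
│A ↓      │   │       │ │       │
│ ╷ ┌─┬─╴ │ ╷ └─┐ ╶─┐ │ └───┬─╴ │
│ │↓│ │   │ │   │   │ │     │   │
│ │ │ ╵ ╶─┤ └─┐ │ ┌─┘ └─┬─╴ │ ╶─┤
│ │↓│     │   │ │ │     │   │   │
│ │ └─┬─╴ └─╴ │ └─┤ ╶───┤ ╶─┤ ╷ │
│ │↳ ↓│       │   │     │   │ │ │
│ └─┐ └─────┬─┼─╴ │ ╶─┐ └─┐ └─┤ │
│   │↳ → → ↓│ │   │   │   │   │ │
├─┐ ├─────┐ │ ╵ ┌─┴───┘ ╷ ├─╴ │ │
│ │ │     │↓│   │       │ │   │ │
│ ╵ │ ╷ ┌─┘ │ ┌─┴─╴ ┌───┴─┤ ╶─┤ │
│   │ │ │↓ ↲│ │     │     │   │ │
│ ┌─┘ │ │ ┌─┘ │ ╷ ╶─┘ ╶─┐ └─┐ │ │
│ │   │ │Q│   │ │       │   │ │ │
│ └─┐ └─┤ │ ┌─┴─┴───────┤ ╷ │ │ │
│   │   │ │ │           │ │ │ │ │
├─┐ └─┐ │ │ ╵ ┌─────┬─┐ ╵ │ │ │ │
│ │   │ │ │   │     │ │   │ │ │ │
│ └─┐ │ │ └─┬─┘ ┌─╴ │ └─┬─┘ │ ╵ │
│   │ │ │   │   │   │   │   │   │
│ ╶─┘ │ ├─╴ │ ╶─┤ ┌─┘ ╷ ╵ ┌─┴─┐ │
│     │ │   │   │ │   │   │   │ │
│ ┌───┘ │ ╷ │ ┌─┘ ├───┤ ╶─┘ ╷ │ │
│ │     │ │ │ │   │   │     │ │ │
│ └─┐ ╷ │ └─┘ │ ╷ │ ╷ └─┬───┼─┘ │
│   │ │ │     │ │ │ │   │   │   │
├─╴ └─┘ └─────┤ └─┘ └─┐ ╵ ╷ ╵ ╶─┤
│             │       │   │     │
└─────────────┴───────┴───┴─────┘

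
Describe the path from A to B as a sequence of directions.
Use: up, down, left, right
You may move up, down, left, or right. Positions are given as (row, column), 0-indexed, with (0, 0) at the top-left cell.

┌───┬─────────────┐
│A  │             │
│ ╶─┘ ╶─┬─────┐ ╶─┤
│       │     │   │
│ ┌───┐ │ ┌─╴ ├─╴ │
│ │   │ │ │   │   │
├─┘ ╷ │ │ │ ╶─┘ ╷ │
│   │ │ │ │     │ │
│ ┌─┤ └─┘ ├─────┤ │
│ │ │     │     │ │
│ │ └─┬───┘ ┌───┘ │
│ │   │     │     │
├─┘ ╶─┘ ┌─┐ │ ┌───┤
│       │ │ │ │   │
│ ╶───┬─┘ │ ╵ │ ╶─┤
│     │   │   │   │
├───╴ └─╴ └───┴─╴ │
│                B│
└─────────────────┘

Finding the path and converting it to directions:
Path through cells: (0,0) → (1,0) → (1,1) → (1,2) → (0,2) → (0,3) → (0,4) → (0,5) → (0,6) → (0,7) → (1,7) → (1,8) → (2,8) → (3,8) → (4,8) → (5,8) → (5,7) → (5,6) → (6,6) → (7,6) → (7,5) → (6,5) → (5,5) → (5,4) → (5,3) → (6,3) → (6,2) → (6,1) → (6,0) → (7,0) → (7,1) → (7,2) → (8,2) → (8,3) → (8,4) → (8,5) → (8,6) → (8,7) → (8,8)
Directions: down, right, right, up, right, right, right, right, right, down, right, down, down, down, down, left, left, down, down, left, up, up, left, left, down, left, left, left, down, right, right, down, right, right, right, right, right, right

Solution:

┌───┬─────────────┐
│A  │↱ → → → → ↓  │
│ ╶─┘ ╶─┬─────┐ ╶─┤
│↳ → ↑  │     │↳ ↓│
│ ┌───┐ │ ┌─╴ ├─╴ │
│ │   │ │ │   │  ↓│
├─┘ ╷ │ │ │ ╶─┘ ╷ │
│   │ │ │ │     │↓│
│ ┌─┤ └─┘ ├─────┤ │
│ │ │     │     │↓│
│ │ └─┬───┘ ┌───┘ │
│ │   │↓ ← ↰│↓ ← ↲│
├─┘ ╶─┘ ┌─┐ │ ┌───┤
│↓ ← ← ↲│ │↑│↓│   │
│ ╶───┬─┘ │ ╵ │ ╶─┤
│↳ → ↓│   │↑ ↲│   │
├───╴ └─╴ └───┴─╴ │
│    ↳ → → → → → B│
└─────────────────┘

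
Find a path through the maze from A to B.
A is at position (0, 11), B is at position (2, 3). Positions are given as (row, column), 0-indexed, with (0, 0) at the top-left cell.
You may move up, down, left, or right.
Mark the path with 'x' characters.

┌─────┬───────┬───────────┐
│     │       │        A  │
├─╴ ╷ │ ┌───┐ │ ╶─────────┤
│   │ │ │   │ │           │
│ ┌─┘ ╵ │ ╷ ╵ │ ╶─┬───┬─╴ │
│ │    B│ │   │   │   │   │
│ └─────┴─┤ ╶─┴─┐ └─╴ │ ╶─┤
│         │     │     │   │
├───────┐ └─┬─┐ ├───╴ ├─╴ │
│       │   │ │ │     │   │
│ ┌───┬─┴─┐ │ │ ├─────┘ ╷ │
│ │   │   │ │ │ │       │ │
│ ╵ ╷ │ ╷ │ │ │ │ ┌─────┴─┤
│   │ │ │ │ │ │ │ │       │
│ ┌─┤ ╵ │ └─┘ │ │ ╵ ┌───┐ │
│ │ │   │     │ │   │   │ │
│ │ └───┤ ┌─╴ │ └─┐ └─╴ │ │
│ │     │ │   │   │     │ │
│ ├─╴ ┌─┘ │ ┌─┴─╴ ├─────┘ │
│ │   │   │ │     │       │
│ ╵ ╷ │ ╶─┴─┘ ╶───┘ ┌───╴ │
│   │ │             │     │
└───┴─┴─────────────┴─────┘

Finding the shortest path from (0, 11) to (2, 3):
Path length: 58 steps
Directions: left → left → left → left → down → right → right → right → right → right → down → left → down → right → down → left → down → left → left → left → down → down → right → up → right → right → right → down → down → down → left → left → left → down → left → left → left → up → right → right → up → left → up → up → up → up → up → left → left → up → right → up → up → left → left → left → down → down

Solution:

┌─────┬───────┬───────────┐
│     │x x x x│x x x x A  │
├─╴ ╷ │ ┌───┐ │ ╶─────────┤
│   │ │x│   │x│x x x x x x│
│ ┌─┘ ╵ │ ╷ ╵ │ ╶─┬───┬─╴ │
│ │    B│ │x x│   │   │x x│
│ └─────┴─┤ ╶─┴─┐ └─╴ │ ╶─┤
│         │x x x│     │x x│
├───────┐ └─┬─┐ ├───╴ ├─╴ │
│       │   │ │x│     │x x│
│ ┌───┬─┴─┐ │ │ ├─────┘ ╷ │
│ │   │   │ │ │x│x x x x│ │
│ ╵ ╷ │ ╷ │ │ │ │ ┌─────┴─┤
│   │ │ │ │ │ │x│x│x x x x│
│ ┌─┤ ╵ │ └─┘ │ │ ╵ ┌───┐ │
│ │ │   │     │x│x x│   │x│
│ │ └───┤ ┌─╴ │ └─┐ └─╴ │ │
│ │     │ │   │x x│     │x│
│ ├─╴ ┌─┘ │ ┌─┴─╴ ├─────┘ │
│ │   │   │ │x x x│x x x x│
│ ╵ ╷ │ ╶─┴─┘ ╶───┘ ┌───╴ │
│   │ │      x x x x│     │
└───┴─┴─────────────┴─────┘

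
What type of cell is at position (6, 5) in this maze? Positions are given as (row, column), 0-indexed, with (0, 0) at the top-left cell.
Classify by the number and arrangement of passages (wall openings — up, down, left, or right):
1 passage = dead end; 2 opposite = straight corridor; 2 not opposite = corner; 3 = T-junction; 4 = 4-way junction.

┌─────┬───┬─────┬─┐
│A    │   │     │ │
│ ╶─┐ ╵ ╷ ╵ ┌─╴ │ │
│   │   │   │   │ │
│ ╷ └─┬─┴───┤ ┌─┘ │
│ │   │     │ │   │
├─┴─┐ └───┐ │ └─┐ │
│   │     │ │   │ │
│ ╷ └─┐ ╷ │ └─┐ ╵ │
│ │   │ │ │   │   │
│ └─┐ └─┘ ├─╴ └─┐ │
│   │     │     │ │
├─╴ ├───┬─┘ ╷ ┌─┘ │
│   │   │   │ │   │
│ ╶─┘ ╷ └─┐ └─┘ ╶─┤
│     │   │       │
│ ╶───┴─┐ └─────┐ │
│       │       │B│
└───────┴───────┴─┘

Checking cell at (6, 5):
Number of passages: 3
Cell type: T-junction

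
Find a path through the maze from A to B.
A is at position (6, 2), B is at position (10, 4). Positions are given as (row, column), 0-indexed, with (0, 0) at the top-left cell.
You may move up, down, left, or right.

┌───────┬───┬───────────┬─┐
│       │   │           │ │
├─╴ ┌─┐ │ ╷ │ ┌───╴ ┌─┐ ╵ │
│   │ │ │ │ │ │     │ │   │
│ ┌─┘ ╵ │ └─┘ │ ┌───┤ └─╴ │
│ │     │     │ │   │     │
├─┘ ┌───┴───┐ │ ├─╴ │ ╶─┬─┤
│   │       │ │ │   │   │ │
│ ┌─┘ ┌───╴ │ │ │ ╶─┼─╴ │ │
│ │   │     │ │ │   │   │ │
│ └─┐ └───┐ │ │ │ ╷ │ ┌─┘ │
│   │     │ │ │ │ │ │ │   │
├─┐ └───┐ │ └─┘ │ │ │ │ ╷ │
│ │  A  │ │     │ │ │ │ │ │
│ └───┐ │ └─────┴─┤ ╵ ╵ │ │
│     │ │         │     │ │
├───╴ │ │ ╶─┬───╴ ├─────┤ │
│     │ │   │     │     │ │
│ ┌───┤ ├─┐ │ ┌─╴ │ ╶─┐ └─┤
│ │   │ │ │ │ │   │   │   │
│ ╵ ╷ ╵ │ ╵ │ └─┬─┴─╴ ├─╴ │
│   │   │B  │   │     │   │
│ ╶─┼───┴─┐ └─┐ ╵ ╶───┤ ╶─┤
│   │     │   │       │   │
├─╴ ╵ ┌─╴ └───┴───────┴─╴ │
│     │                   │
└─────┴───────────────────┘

Finding the shortest path from (6, 2) to (10, 4):
Path length: 58 steps
Directions: right → down → down → down → down → left → up → left → down → left → down → right → down → right → up → right → right → down → right → right → right → right → right → right → right → right → up → left → up → right → up → left → up → left → left → down → right → down → left → left → down → left → up → left → up → up → right → right → up → left → left → left → left → down → right → down → down → left

Solution:

┌───────┬───┬───────────┬─┐
│       │   │           │ │
├─╴ ┌─┐ │ ╷ │ ┌───╴ ┌─┐ ╵ │
│   │ │ │ │ │ │     │ │   │
│ ┌─┘ ╵ │ └─┘ │ ┌───┤ └─╴ │
│ │     │     │ │   │     │
├─┘ ┌───┴───┐ │ ├─╴ │ ╶─┬─┤
│   │       │ │ │   │   │ │
│ ┌─┘ ┌───╴ │ │ │ ╶─┼─╴ │ │
│ │   │     │ │ │   │   │ │
│ └─┐ └───┐ │ │ │ ╷ │ ┌─┘ │
│   │     │ │ │ │ │ │ │   │
├─┐ └───┐ │ └─┘ │ │ │ │ ╷ │
│ │  A ↓│ │     │ │ │ │ │ │
│ └───┐ │ └─────┴─┤ ╵ ╵ │ │
│     │↓│↓ ← ← ← ↰│     │ │
├───╴ │ │ ╶─┬───╴ ├─────┤ │
│     │↓│↳ ↓│↱ → ↑│↓ ← ↰│ │
│ ┌───┤ ├─┐ │ ┌─╴ │ ╶─┐ └─┤
│ │↓ ↰│↓│ │↓│↑│   │↳ ↓│↑ ↰│
│ ╵ ╷ ╵ │ ╵ │ └─┬─┴─╴ ├─╴ │
│↓ ↲│↑ ↲│B ↲│↑ ↰│↓ ← ↲│↱ ↑│
│ ╶─┼───┴─┐ └─┐ ╵ ╶───┤ ╶─┤
│↳ ↓│↱ → ↓│   │↑ ↲    │↑ ↰│
├─╴ ╵ ┌─╴ └───┴───────┴─╴ │
│  ↳ ↑│  ↳ → → → → → → → ↑│
└─────┴───────────────────┘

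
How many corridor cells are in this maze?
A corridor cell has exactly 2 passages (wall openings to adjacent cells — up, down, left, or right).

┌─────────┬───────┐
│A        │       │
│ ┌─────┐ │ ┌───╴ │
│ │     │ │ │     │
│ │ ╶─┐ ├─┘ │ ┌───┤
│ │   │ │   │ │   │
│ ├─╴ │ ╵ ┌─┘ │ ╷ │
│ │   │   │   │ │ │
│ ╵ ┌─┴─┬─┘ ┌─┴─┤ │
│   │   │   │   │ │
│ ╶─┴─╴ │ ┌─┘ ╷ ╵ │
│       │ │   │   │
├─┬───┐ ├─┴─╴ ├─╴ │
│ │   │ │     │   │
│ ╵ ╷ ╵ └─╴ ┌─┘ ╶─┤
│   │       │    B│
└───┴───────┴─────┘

Counting cells with exactly 2 passages:
Total corridor cells: 56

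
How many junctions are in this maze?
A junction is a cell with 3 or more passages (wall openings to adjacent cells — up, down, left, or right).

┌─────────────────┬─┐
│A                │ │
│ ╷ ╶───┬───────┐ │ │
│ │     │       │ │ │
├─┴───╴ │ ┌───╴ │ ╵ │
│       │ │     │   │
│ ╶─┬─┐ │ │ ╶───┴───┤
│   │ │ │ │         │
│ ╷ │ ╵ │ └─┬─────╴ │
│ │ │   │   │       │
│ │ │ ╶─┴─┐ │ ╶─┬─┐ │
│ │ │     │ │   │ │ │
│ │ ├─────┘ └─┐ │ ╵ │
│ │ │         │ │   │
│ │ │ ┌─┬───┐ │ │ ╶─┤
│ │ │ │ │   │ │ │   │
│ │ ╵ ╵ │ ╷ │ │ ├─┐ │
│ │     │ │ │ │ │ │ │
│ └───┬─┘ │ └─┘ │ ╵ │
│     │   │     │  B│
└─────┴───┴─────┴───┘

Checking each cell for number of passages:

Junctions found (3+ passages):
  (0, 1): 3 passages
  (2, 3): 3 passages
  (3, 0): 3 passages
  (4, 2): 3 passages
  (4, 9): 3 passages
  (6, 5): 3 passages
  (6, 8): 3 passages
  (8, 2): 3 passages
Total junctions: 8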